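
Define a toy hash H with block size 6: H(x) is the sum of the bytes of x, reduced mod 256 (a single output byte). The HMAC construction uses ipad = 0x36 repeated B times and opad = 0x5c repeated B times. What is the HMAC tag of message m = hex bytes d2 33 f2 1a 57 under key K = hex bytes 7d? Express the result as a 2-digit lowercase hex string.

ae

Key hex bytes 7d is 1 byte ≤ B = 6; zero-pad to 6 bytes: K' = 7d 00 00 00 00 00.
K' ⊕ ipad = 4b 36 36 36 36 36.  K' ⊕ opad = 21 5c 5c 5c 5c 5c.
Inner input = (K'⊕ipad) ∥ m = 4b 36 36 36 36 36 ∥ d2 33 f2 1a 57.
Inner hash: sum = 75+54+54+54+54+54+210+51+242+26+87 = 961; mod 256 = 193 → c1.
Outer input = (K'⊕opad) ∥ inner = 21 5c 5c 5c 5c 5c ∥ c1.
Outer hash (tag): sum = 33+92+92+92+92+92+193 = 686; mod 256 = 174 → ae.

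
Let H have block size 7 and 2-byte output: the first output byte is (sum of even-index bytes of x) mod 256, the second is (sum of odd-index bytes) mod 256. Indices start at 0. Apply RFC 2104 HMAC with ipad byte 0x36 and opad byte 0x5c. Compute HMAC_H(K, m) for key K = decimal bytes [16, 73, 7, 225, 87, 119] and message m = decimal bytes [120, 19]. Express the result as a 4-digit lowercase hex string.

Key decimal bytes [16, 73, 7, 225, 87, 119] = 10 49 07 e1 57 77 is 6 bytes ≤ B = 7; zero-pad to 7 bytes: K' = 10 49 07 e1 57 77 00.
K' ⊕ ipad = 26 7f 31 d7 61 41 36.  K' ⊕ opad = 4c 15 5b bd 0b 2b 5c.
Inner input = (K'⊕ipad) ∥ m = 26 7f 31 d7 61 41 36 ∥ 78 13.
Inner hash: even-index sum = 257 mod 256 = 1; odd-index sum = 527 mod 256 = 15 → 01 0f.
Outer input = (K'⊕opad) ∥ inner = 4c 15 5b bd 0b 2b 5c ∥ 01 0f.
Outer hash (tag): even-index sum = 285 mod 256 = 29; odd-index sum = 254 mod 256 = 254 → 1d fe.

1dfe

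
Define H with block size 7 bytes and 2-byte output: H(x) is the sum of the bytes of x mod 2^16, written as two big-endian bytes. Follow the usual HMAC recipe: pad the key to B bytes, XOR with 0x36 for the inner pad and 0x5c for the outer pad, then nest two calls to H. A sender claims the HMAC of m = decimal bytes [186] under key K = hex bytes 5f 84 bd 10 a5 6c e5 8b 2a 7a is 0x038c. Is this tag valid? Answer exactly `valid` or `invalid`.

valid

Key hex bytes 5f 84 bd 10 a5 6c e5 8b 2a 7a is 10 bytes > B = 7, so hash it first: H(key) = 04 d5, then zero-pad to 7 bytes: K' = 04 d5 00 00 00 00 00.
K' ⊕ ipad = 32 e3 36 36 36 36 36; K' ⊕ opad = 58 89 5c 5c 5c 5c 5c.
Inner hash: sum = 50+227+54+54+54+54+54+186 = 733 → 02 dd.
Outer hash (recomputed tag): sum = 88+137+92+92+92+92+92+2+221 = 908 → 03 8c.
Recomputed tag = 038c; claimed = 038c → match.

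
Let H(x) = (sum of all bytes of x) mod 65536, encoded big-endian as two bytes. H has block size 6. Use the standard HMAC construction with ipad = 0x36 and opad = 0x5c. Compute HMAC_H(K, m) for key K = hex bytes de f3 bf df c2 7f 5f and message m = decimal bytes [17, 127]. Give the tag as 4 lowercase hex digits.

Key hex bytes de f3 bf df c2 7f 5f is 7 bytes > B = 6, so hash it first: H(key) = 05 0f, then zero-pad to 6 bytes: K' = 05 0f 00 00 00 00.
K' ⊕ ipad = 33 39 36 36 36 36.  K' ⊕ opad = 59 53 5c 5c 5c 5c.
Inner input = (K'⊕ipad) ∥ m = 33 39 36 36 36 36 ∥ 11 7f.
Inner hash: sum = 51+57+54+54+54+54+17+127 = 468 → 01 d4.
Outer input = (K'⊕opad) ∥ inner = 59 53 5c 5c 5c 5c ∥ 01 d4.
Outer hash (tag): sum = 89+83+92+92+92+92+1+212 = 753 → 02 f1.

02f1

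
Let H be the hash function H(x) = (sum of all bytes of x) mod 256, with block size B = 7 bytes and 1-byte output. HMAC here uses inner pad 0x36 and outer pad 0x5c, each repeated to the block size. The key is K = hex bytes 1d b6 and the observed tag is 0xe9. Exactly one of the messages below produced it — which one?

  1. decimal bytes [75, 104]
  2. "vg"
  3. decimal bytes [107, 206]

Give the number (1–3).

Key hex bytes 1d b6 is 2 bytes ≤ B = 7; zero-pad to 7 bytes: K' = 1d b6 00 00 00 00 00.
K' ⊕ ipad = 2b 80 36 36 36 36 36; K' ⊕ opad = 41 ea 5c 5c 5c 5c 5c.
m1: inner = H(2b 80 36 36 36 36 36 4b 68) = 6c; tag = H(41 ea 5c 5c 5c 5c 5c 6c) = 63
m2: inner = H(2b 80 36 36 36 36 36 76 67) = 96; tag = H(41 ea 5c 5c 5c 5c 5c 96) = 8d
m3: inner = H(2b 80 36 36 36 36 36 6b ce) = f2; tag = H(41 ea 5c 5c 5c 5c 5c f2) = e9 ← matches

3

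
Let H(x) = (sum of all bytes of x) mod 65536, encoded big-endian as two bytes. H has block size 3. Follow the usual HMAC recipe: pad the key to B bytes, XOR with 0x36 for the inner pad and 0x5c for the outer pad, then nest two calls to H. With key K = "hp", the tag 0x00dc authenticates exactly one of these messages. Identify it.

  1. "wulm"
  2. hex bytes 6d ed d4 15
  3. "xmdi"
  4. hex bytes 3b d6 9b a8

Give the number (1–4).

2

Key "hp" = 68 70 is 2 bytes ≤ B = 3; zero-pad to 3 bytes: K' = 68 70 00.
K' ⊕ ipad = 5e 46 36; K' ⊕ opad = 34 2c 5c.
m1: inner = H(5e 46 36 77 75 6c 6d) = 02 9f; tag = H(34 2c 5c 02 9f) = 015d
m2: inner = H(5e 46 36 6d ed d4 15) = 03 1d; tag = H(34 2c 5c 03 1d) = 00dc ← matches
m3: inner = H(5e 46 36 78 6d 64 69) = 02 8c; tag = H(34 2c 5c 02 8c) = 014a
m4: inner = H(5e 46 36 3b d6 9b a8) = 03 2e; tag = H(34 2c 5c 03 2e) = 00ed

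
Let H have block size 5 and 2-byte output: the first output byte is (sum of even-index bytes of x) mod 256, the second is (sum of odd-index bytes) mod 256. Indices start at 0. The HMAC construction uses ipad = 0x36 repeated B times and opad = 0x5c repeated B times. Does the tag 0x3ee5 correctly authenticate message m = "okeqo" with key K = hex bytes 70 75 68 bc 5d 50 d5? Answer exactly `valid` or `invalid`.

invalid

Key hex bytes 70 75 68 bc 5d 50 d5 is 7 bytes > B = 5, so hash it first: H(key) = 0a 81, then zero-pad to 5 bytes: K' = 0a 81 00 00 00.
K' ⊕ ipad = 3c b7 36 36 36; K' ⊕ opad = 56 dd 5c 5c 5c.
Inner hash: even-index sum = 388 mod 256 = 132; odd-index sum = 560 mod 256 = 48 → 84 30.
Outer hash (recomputed tag): even-index sum = 318 mod 256 = 62; odd-index sum = 445 mod 256 = 189 → 3e bd.
Recomputed tag = 3ebd; claimed = 3ee5 → mismatch.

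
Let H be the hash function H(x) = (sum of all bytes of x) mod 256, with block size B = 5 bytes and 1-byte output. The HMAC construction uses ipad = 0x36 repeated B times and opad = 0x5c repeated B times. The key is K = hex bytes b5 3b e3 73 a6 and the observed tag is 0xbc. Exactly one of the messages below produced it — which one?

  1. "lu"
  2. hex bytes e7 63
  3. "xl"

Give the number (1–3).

2

Key hex bytes b5 3b e3 73 a6 is exactly B = 5 bytes: K' = b5 3b e3 73 a6.
K' ⊕ ipad = 83 0d d5 45 90; K' ⊕ opad = e9 67 bf 2f fa.
m1: inner = H(83 0d d5 45 90 6c 75) = 1b; tag = H(e9 67 bf 2f fa 1b) = 53
m2: inner = H(83 0d d5 45 90 e7 63) = 84; tag = H(e9 67 bf 2f fa 84) = bc ← matches
m3: inner = H(83 0d d5 45 90 78 6c) = 1e; tag = H(e9 67 bf 2f fa 1e) = 56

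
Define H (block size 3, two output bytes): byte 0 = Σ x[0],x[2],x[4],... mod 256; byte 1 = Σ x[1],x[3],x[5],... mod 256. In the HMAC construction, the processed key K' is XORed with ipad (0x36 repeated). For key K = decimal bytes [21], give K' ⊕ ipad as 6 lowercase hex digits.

233636

Key decimal bytes [21] = 15 is 1 byte ≤ B = 3; zero-pad to 3 bytes: K' = 15 00 00.
XOR each byte with 0x36: 15⊕36=23, 00⊕36=36, 00⊕36=36.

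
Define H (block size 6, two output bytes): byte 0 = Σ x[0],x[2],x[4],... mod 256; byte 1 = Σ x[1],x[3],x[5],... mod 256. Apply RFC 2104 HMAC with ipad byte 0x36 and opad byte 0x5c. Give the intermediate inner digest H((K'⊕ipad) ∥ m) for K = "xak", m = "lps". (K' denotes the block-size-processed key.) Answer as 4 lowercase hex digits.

Key "xak" = 78 61 6b is 3 bytes ≤ B = 6; zero-pad to 6 bytes: K' = 78 61 6b 00 00 00.
K' ⊕ ipad = 4e 57 5d 36 36 36.
Inner input = 4e 57 5d 36 36 36 ∥ 6c 70 73.
Inner hash: even-index sum = 448 mod 256 = 192; odd-index sum = 307 mod 256 = 51 → c0 33.

c033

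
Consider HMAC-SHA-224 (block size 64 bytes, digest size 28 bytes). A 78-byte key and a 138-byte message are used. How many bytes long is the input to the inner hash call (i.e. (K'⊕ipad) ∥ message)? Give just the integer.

202

Key is 78 > 64 bytes, so it is hashed to 28 bytes then zero-padded to 64: |K'| = 64.
Inner input = (K'⊕ipad) ∥ m → 64 + 138 = 202 bytes.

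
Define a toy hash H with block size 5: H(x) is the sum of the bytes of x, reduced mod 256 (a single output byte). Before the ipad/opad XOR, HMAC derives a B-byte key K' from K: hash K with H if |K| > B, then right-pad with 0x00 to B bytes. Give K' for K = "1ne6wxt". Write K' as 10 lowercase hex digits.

9d00000000

|K| = 7 > B = 5, so first hash the key.
H(K): sum = 49+110+101+54+119+120+116 = 669; mod 256 = 157 → 9d.
Zero-pad H(K) = 9d to 5 bytes: K' = 9d 00 00 00 00.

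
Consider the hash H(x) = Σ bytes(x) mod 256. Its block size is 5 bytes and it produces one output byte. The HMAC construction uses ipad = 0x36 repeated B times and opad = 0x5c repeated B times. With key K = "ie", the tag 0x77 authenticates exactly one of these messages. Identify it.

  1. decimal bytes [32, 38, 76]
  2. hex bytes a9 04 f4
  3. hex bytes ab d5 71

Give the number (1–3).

Key "ie" = 69 65 is 2 bytes ≤ B = 5; zero-pad to 5 bytes: K' = 69 65 00 00 00.
K' ⊕ ipad = 5f 53 36 36 36; K' ⊕ opad = 35 39 5c 5c 5c.
m1: inner = H(5f 53 36 36 36 20 26 4c) = e6; tag = H(35 39 5c 5c 5c e6) = 68
m2: inner = H(5f 53 36 36 36 a9 04 f4) = f5; tag = H(35 39 5c 5c 5c f5) = 77 ← matches
m3: inner = H(5f 53 36 36 36 ab d5 71) = 45; tag = H(35 39 5c 5c 5c 45) = c7

2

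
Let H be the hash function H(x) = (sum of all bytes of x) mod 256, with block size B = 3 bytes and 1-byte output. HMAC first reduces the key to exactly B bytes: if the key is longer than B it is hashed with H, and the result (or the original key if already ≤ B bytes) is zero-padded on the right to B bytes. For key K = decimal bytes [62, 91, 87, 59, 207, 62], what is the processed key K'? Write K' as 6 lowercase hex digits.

|K| = 6 > B = 3, so first hash the key.
H(K): sum = 62+91+87+59+207+62 = 568; mod 256 = 56 → 38.
Zero-pad H(K) = 38 to 3 bytes: K' = 38 00 00.

380000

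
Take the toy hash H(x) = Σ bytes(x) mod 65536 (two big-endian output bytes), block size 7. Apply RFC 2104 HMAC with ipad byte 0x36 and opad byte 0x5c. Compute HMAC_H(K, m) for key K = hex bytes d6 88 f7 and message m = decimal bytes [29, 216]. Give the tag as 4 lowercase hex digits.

Key hex bytes d6 88 f7 is 3 bytes ≤ B = 7; zero-pad to 7 bytes: K' = d6 88 f7 00 00 00 00.
K' ⊕ ipad = e0 be c1 36 36 36 36.  K' ⊕ opad = 8a d4 ab 5c 5c 5c 5c.
Inner input = (K'⊕ipad) ∥ m = e0 be c1 36 36 36 36 ∥ 1d d8.
Inner hash: sum = 224+190+193+54+54+54+54+29+216 = 1068 → 04 2c.
Outer input = (K'⊕opad) ∥ inner = 8a d4 ab 5c 5c 5c 5c ∥ 04 2c.
Outer hash (tag): sum = 138+212+171+92+92+92+92+4+44 = 937 → 03 a9.

03a9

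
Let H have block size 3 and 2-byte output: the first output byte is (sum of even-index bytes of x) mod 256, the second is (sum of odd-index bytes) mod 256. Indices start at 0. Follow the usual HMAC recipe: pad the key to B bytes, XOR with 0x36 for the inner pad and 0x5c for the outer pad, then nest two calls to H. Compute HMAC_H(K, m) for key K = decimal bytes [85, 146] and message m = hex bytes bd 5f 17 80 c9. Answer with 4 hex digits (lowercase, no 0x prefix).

a646

Key decimal bytes [85, 146] = 55 92 is 2 bytes ≤ B = 3; zero-pad to 3 bytes: K' = 55 92 00.
K' ⊕ ipad = 63 a4 36.  K' ⊕ opad = 09 ce 5c.
Inner input = (K'⊕ipad) ∥ m = 63 a4 36 ∥ bd 5f 17 80 c9.
Inner hash: even-index sum = 376 mod 256 = 120; odd-index sum = 577 mod 256 = 65 → 78 41.
Outer input = (K'⊕opad) ∥ inner = 09 ce 5c ∥ 78 41.
Outer hash (tag): even-index sum = 166 mod 256 = 166; odd-index sum = 326 mod 256 = 70 → a6 46.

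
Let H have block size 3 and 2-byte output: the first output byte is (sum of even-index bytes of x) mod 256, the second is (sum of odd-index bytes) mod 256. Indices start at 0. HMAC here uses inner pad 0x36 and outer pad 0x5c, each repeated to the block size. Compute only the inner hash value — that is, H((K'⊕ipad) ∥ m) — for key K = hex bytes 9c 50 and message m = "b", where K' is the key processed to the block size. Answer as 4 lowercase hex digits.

e0c8

Key hex bytes 9c 50 is 2 bytes ≤ B = 3; zero-pad to 3 bytes: K' = 9c 50 00.
K' ⊕ ipad = aa 66 36.
Inner input = aa 66 36 ∥ 62.
Inner hash: even-index sum = 224 mod 256 = 224; odd-index sum = 200 mod 256 = 200 → e0 c8.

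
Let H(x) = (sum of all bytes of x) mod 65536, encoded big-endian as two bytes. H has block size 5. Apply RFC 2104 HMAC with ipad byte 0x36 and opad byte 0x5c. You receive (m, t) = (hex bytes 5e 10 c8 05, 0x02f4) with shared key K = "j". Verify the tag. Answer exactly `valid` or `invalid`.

invalid

Key "j" = 6a is 1 byte ≤ B = 5; zero-pad to 5 bytes: K' = 6a 00 00 00 00.
K' ⊕ ipad = 5c 36 36 36 36; K' ⊕ opad = 36 5c 5c 5c 5c.
Inner hash: sum = 92+54+54+54+54+94+16+200+5 = 623 → 02 6f.
Outer hash (recomputed tag): sum = 54+92+92+92+92+2+111 = 535 → 02 17.
Recomputed tag = 0217; claimed = 02f4 → mismatch.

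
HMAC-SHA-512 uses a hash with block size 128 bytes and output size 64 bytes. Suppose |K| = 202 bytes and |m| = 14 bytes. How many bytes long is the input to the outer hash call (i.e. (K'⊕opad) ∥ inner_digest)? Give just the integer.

192

Key is 202 > 128 bytes, so it is hashed to 64 bytes then zero-padded to 128: |K'| = 128.
Outer input = (K'⊕opad) ∥ H(inner) → 128 + 64 = 192 bytes.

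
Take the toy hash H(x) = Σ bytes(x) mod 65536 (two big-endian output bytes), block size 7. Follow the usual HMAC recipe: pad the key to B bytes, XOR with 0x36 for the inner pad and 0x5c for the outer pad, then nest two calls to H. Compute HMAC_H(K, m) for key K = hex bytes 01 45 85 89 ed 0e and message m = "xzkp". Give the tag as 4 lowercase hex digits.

03ba

Key hex bytes 01 45 85 89 ed 0e is 6 bytes ≤ B = 7; zero-pad to 7 bytes: K' = 01 45 85 89 ed 0e 00.
K' ⊕ ipad = 37 73 b3 bf db 38 36.  K' ⊕ opad = 5d 19 d9 d5 b1 52 5c.
Inner input = (K'⊕ipad) ∥ m = 37 73 b3 bf db 38 36 ∥ 78 7a 6b 70.
Inner hash: sum = 55+115+179+191+219+56+54+120+122+107+112 = 1330 → 05 32.
Outer input = (K'⊕opad) ∥ inner = 5d 19 d9 d5 b1 52 5c ∥ 05 32.
Outer hash (tag): sum = 93+25+217+213+177+82+92+5+50 = 954 → 03 ba.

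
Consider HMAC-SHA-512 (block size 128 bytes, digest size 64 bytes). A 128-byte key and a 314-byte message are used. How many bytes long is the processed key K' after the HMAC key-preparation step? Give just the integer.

Key is 128 ≤ 128 bytes, zero-padded: |K'| = 128.

128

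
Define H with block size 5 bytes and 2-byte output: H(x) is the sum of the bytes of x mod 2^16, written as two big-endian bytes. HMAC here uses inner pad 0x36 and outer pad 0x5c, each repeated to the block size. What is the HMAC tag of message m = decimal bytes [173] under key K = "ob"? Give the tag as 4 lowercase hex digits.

Key "ob" = 6f 62 is 2 bytes ≤ B = 5; zero-pad to 5 bytes: K' = 6f 62 00 00 00.
K' ⊕ ipad = 59 54 36 36 36.  K' ⊕ opad = 33 3e 5c 5c 5c.
Inner input = (K'⊕ipad) ∥ m = 59 54 36 36 36 ∥ ad.
Inner hash: sum = 89+84+54+54+54+173 = 508 → 01 fc.
Outer input = (K'⊕opad) ∥ inner = 33 3e 5c 5c 5c ∥ 01 fc.
Outer hash (tag): sum = 51+62+92+92+92+1+252 = 642 → 02 82.

0282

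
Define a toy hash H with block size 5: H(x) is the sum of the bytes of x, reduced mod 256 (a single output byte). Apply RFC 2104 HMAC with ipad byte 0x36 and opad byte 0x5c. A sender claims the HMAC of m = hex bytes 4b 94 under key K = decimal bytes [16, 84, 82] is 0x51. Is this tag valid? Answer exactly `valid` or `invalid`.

valid

Key decimal bytes [16, 84, 82] = 10 54 52 is 3 bytes ≤ B = 5; zero-pad to 5 bytes: K' = 10 54 52 00 00.
K' ⊕ ipad = 26 62 64 36 36; K' ⊕ opad = 4c 08 0e 5c 5c.
Inner hash: sum = 38+98+100+54+54+75+148 = 567; mod 256 = 55 → 37.
Outer hash (recomputed tag): sum = 76+8+14+92+92+55 = 337; mod 256 = 81 → 51.
Recomputed tag = 51; claimed = 51 → match.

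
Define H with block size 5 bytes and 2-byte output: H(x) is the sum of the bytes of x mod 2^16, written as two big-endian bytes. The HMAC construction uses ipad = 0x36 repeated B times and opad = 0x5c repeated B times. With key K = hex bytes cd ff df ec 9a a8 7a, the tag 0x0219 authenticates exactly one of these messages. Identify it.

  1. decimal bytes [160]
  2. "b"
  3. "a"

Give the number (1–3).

Key hex bytes cd ff df ec 9a a8 7a is 7 bytes > B = 5, so hash it first: H(key) = 05 53, then zero-pad to 5 bytes: K' = 05 53 00 00 00.
K' ⊕ ipad = 33 65 36 36 36; K' ⊕ opad = 59 0f 5c 5c 5c.
m1: inner = H(33 65 36 36 36 a0) = 01 da; tag = H(59 0f 5c 5c 5c 01 da) = 0257
m2: inner = H(33 65 36 36 36 62) = 01 9c; tag = H(59 0f 5c 5c 5c 01 9c) = 0219 ← matches
m3: inner = H(33 65 36 36 36 61) = 01 9b; tag = H(59 0f 5c 5c 5c 01 9b) = 0218

2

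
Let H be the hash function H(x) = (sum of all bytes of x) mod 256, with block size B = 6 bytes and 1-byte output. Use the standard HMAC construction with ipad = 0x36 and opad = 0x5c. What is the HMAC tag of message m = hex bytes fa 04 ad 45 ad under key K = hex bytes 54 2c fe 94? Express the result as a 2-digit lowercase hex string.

Key hex bytes 54 2c fe 94 is 4 bytes ≤ B = 6; zero-pad to 6 bytes: K' = 54 2c fe 94 00 00.
K' ⊕ ipad = 62 1a c8 a2 36 36.  K' ⊕ opad = 08 70 a2 c8 5c 5c.
Inner input = (K'⊕ipad) ∥ m = 62 1a c8 a2 36 36 ∥ fa 04 ad 45 ad.
Inner hash: sum = 98+26+200+162+54+54+250+4+173+69+173 = 1263; mod 256 = 239 → ef.
Outer input = (K'⊕opad) ∥ inner = 08 70 a2 c8 5c 5c ∥ ef.
Outer hash (tag): sum = 8+112+162+200+92+92+239 = 905; mod 256 = 137 → 89.

89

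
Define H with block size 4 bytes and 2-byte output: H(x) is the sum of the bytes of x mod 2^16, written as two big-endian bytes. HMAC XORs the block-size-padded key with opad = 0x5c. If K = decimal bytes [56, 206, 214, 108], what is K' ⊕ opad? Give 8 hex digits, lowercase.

64928a30

Key decimal bytes [56, 206, 214, 108] = 38 ce d6 6c is exactly B = 4 bytes: K' = 38 ce d6 6c.
XOR each byte with 0x5c: 38⊕5c=64, ce⊕5c=92, d6⊕5c=8a, 6c⊕5c=30.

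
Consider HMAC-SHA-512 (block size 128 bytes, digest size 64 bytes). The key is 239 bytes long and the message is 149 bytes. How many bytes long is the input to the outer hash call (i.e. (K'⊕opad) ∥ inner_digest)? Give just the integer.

192

Key is 239 > 128 bytes, so it is hashed to 64 bytes then zero-padded to 128: |K'| = 128.
Outer input = (K'⊕opad) ∥ H(inner) → 128 + 64 = 192 bytes.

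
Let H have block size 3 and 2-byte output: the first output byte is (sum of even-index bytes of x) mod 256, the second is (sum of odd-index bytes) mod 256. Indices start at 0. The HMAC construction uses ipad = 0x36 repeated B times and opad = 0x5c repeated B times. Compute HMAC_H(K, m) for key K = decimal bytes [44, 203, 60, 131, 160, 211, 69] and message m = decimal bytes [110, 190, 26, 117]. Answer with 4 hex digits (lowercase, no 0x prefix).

0c61

Key decimal bytes [44, 203, 60, 131, 160, 211, 69] = 2c cb 3c 83 a0 d3 45 is 7 bytes > B = 3, so hash it first: H(key) = 4d 21, then zero-pad to 3 bytes: K' = 4d 21 00.
K' ⊕ ipad = 7b 17 36.  K' ⊕ opad = 11 7d 5c.
Inner input = (K'⊕ipad) ∥ m = 7b 17 36 ∥ 6e be 1a 75.
Inner hash: even-index sum = 484 mod 256 = 228; odd-index sum = 159 mod 256 = 159 → e4 9f.
Outer input = (K'⊕opad) ∥ inner = 11 7d 5c ∥ e4 9f.
Outer hash (tag): even-index sum = 268 mod 256 = 12; odd-index sum = 353 mod 256 = 97 → 0c 61.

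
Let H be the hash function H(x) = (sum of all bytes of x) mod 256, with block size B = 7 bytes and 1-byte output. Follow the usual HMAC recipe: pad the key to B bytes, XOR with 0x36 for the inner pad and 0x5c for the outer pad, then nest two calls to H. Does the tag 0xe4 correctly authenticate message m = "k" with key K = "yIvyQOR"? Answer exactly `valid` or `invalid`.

invalid

Key "yIvyQOR" = 79 49 76 79 51 4f 52 is exactly B = 7 bytes: K' = 79 49 76 79 51 4f 52.
K' ⊕ ipad = 4f 7f 40 4f 67 79 64; K' ⊕ opad = 25 15 2a 25 0d 13 0e.
Inner hash: sum = 79+127+64+79+103+121+100+107 = 780; mod 256 = 12 → 0c.
Outer hash (recomputed tag): sum = 37+21+42+37+13+19+14+12 = 195 → c3.
Recomputed tag = c3; claimed = e4 → mismatch.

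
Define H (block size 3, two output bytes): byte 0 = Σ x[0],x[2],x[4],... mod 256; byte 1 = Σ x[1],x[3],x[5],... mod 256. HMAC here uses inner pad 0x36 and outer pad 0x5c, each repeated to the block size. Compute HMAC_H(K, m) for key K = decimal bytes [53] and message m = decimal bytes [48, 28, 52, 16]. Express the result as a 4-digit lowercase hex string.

5fc1

Key decimal bytes [53] = 35 is 1 byte ≤ B = 3; zero-pad to 3 bytes: K' = 35 00 00.
K' ⊕ ipad = 03 36 36.  K' ⊕ opad = 69 5c 5c.
Inner input = (K'⊕ipad) ∥ m = 03 36 36 ∥ 30 1c 34 10.
Inner hash: even-index sum = 101 mod 256 = 101; odd-index sum = 154 mod 256 = 154 → 65 9a.
Outer input = (K'⊕opad) ∥ inner = 69 5c 5c ∥ 65 9a.
Outer hash (tag): even-index sum = 351 mod 256 = 95; odd-index sum = 193 mod 256 = 193 → 5f c1.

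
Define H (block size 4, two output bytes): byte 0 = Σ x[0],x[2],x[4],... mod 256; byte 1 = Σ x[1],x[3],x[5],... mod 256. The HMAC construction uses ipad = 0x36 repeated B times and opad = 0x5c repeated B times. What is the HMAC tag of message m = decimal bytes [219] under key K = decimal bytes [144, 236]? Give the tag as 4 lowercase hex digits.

df1c

Key decimal bytes [144, 236] = 90 ec is 2 bytes ≤ B = 4; zero-pad to 4 bytes: K' = 90 ec 00 00.
K' ⊕ ipad = a6 da 36 36.  K' ⊕ opad = cc b0 5c 5c.
Inner input = (K'⊕ipad) ∥ m = a6 da 36 36 ∥ db.
Inner hash: even-index sum = 439 mod 256 = 183; odd-index sum = 272 mod 256 = 16 → b7 10.
Outer input = (K'⊕opad) ∥ inner = cc b0 5c 5c ∥ b7 10.
Outer hash (tag): even-index sum = 479 mod 256 = 223; odd-index sum = 284 mod 256 = 28 → df 1c.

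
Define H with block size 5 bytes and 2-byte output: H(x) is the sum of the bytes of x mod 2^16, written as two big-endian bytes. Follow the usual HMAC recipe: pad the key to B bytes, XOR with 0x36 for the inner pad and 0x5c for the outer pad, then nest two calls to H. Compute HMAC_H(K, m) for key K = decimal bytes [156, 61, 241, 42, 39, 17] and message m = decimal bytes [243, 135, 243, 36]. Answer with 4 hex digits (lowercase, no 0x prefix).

Key decimal bytes [156, 61, 241, 42, 39, 17] = 9c 3d f1 2a 27 11 is 6 bytes > B = 5, so hash it first: H(key) = 02 2c, then zero-pad to 5 bytes: K' = 02 2c 00 00 00.
K' ⊕ ipad = 34 1a 36 36 36.  K' ⊕ opad = 5e 70 5c 5c 5c.
Inner input = (K'⊕ipad) ∥ m = 34 1a 36 36 36 ∥ f3 87 f3 24.
Inner hash: sum = 52+26+54+54+54+243+135+243+36 = 897 → 03 81.
Outer input = (K'⊕opad) ∥ inner = 5e 70 5c 5c 5c ∥ 03 81.
Outer hash (tag): sum = 94+112+92+92+92+3+129 = 614 → 02 66.

0266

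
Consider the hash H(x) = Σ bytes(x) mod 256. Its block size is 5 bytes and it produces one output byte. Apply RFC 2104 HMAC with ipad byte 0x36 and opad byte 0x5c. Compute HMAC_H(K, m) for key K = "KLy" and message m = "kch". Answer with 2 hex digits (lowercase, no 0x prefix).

Key "KLy" = 4b 4c 79 is 3 bytes ≤ B = 5; zero-pad to 5 bytes: K' = 4b 4c 79 00 00.
K' ⊕ ipad = 7d 7a 4f 36 36.  K' ⊕ opad = 17 10 25 5c 5c.
Inner input = (K'⊕ipad) ∥ m = 7d 7a 4f 36 36 ∥ 6b 63 68.
Inner hash: sum = 125+122+79+54+54+107+99+104 = 744; mod 256 = 232 → e8.
Outer input = (K'⊕opad) ∥ inner = 17 10 25 5c 5c ∥ e8.
Outer hash (tag): sum = 23+16+37+92+92+232 = 492; mod 256 = 236 → ec.

ec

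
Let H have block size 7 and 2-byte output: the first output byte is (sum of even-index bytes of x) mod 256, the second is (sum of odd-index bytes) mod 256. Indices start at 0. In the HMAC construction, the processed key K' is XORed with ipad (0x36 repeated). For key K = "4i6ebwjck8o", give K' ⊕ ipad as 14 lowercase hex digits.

Key "4i6ebwjck8o" = 34 69 36 65 62 77 6a 63 6b 38 6f is 11 bytes > B = 7, so hash it first: H(key) = 10 e0, then zero-pad to 7 bytes: K' = 10 e0 00 00 00 00 00.
XOR each byte with 0x36: 10⊕36=26, e0⊕36=d6, 00⊕36=36, 00⊕36=36, 00⊕36=36, 00⊕36=36, 00⊕36=36.

26d63636363636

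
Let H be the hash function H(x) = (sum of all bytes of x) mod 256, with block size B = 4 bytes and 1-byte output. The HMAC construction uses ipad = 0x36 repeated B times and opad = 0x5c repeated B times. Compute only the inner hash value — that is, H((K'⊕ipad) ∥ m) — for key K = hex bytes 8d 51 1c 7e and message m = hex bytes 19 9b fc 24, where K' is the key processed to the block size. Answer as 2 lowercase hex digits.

68

Key hex bytes 8d 51 1c 7e is exactly B = 4 bytes: K' = 8d 51 1c 7e.
K' ⊕ ipad = bb 67 2a 48.
Inner input = bb 67 2a 48 ∥ 19 9b fc 24.
Inner hash: sum = 187+103+42+72+25+155+252+36 = 872; mod 256 = 104 → 68.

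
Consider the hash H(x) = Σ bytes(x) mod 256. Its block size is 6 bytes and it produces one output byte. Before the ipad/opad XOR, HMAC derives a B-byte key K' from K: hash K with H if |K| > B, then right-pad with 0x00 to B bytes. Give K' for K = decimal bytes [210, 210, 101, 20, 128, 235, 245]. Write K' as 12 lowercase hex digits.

|K| = 7 > B = 6, so first hash the key.
H(K): sum = 210+210+101+20+128+235+245 = 1149; mod 256 = 125 → 7d.
Zero-pad H(K) = 7d to 6 bytes: K' = 7d 00 00 00 00 00.

7d0000000000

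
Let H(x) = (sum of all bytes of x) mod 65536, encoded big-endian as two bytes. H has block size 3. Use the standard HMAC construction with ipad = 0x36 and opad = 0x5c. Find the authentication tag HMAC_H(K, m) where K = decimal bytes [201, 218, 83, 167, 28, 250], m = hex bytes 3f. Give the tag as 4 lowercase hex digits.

Key decimal bytes [201, 218, 83, 167, 28, 250] = c9 da 53 a7 1c fa is 6 bytes > B = 3, so hash it first: H(key) = 03 b3, then zero-pad to 3 bytes: K' = 03 b3 00.
K' ⊕ ipad = 35 85 36.  K' ⊕ opad = 5f ef 5c.
Inner input = (K'⊕ipad) ∥ m = 35 85 36 ∥ 3f.
Inner hash: sum = 53+133+54+63 = 303 → 01 2f.
Outer input = (K'⊕opad) ∥ inner = 5f ef 5c ∥ 01 2f.
Outer hash (tag): sum = 95+239+92+1+47 = 474 → 01 da.

01da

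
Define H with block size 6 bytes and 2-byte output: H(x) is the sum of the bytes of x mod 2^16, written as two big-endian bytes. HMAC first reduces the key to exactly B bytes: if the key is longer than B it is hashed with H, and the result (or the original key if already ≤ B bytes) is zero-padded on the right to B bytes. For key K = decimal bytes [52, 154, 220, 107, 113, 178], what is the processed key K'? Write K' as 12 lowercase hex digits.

349adc6b71b2

Key decimal bytes [52, 154, 220, 107, 113, 178] = 34 9a dc 6b 71 b2 is exactly B = 6 bytes: K' = 34 9a dc 6b 71 b2.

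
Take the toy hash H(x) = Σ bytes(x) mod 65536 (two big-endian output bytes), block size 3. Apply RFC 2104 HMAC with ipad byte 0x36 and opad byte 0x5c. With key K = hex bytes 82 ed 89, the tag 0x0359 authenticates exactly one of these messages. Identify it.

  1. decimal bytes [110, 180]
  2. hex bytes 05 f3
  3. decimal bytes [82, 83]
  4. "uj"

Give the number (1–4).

Key hex bytes 82 ed 89 is exactly B = 3 bytes: K' = 82 ed 89.
K' ⊕ ipad = b4 db bf; K' ⊕ opad = de b1 d5.
m1: inner = H(b4 db bf 6e b4) = 03 70; tag = H(de b1 d5 03 70) = 02d7
m2: inner = H(b4 db bf 05 f3) = 03 46; tag = H(de b1 d5 03 46) = 02ad
m3: inner = H(b4 db bf 52 53) = 02 f3; tag = H(de b1 d5 02 f3) = 0359 ← matches
m4: inner = H(b4 db bf 75 6a) = 03 2d; tag = H(de b1 d5 03 2d) = 0294

3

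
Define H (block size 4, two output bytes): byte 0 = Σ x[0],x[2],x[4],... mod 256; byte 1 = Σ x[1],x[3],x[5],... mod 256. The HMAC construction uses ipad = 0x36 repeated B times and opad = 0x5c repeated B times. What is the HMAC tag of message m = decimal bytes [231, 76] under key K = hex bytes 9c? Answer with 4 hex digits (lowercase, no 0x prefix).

Key hex bytes 9c is 1 byte ≤ B = 4; zero-pad to 4 bytes: K' = 9c 00 00 00.
K' ⊕ ipad = aa 36 36 36.  K' ⊕ opad = c0 5c 5c 5c.
Inner input = (K'⊕ipad) ∥ m = aa 36 36 36 ∥ e7 4c.
Inner hash: even-index sum = 455 mod 256 = 199; odd-index sum = 184 mod 256 = 184 → c7 b8.
Outer input = (K'⊕opad) ∥ inner = c0 5c 5c 5c ∥ c7 b8.
Outer hash (tag): even-index sum = 483 mod 256 = 227; odd-index sum = 368 mod 256 = 112 → e3 70.

e370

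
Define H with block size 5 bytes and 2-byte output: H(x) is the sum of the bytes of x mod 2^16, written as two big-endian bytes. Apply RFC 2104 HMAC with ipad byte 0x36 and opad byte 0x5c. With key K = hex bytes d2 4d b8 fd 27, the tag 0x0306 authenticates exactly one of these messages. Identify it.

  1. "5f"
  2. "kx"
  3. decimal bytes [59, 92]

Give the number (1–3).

1

Key hex bytes d2 4d b8 fd 27 is exactly B = 5 bytes: K' = d2 4d b8 fd 27.
K' ⊕ ipad = e4 7b 8e cb 11; K' ⊕ opad = 8e 11 e4 a1 7b.
m1: inner = H(e4 7b 8e cb 11 35 66) = 03 64; tag = H(8e 11 e4 a1 7b 03 64) = 0306 ← matches
m2: inner = H(e4 7b 8e cb 11 6b 78) = 03 ac; tag = H(8e 11 e4 a1 7b 03 ac) = 034e
m3: inner = H(e4 7b 8e cb 11 3b 5c) = 03 60; tag = H(8e 11 e4 a1 7b 03 60) = 0302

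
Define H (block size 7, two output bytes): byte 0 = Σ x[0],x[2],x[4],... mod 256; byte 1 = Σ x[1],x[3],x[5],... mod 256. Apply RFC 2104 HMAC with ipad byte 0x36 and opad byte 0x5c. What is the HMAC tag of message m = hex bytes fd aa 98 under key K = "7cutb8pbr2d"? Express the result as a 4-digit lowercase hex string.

Key "7cutb8pbr2d" = 37 63 75 74 62 38 70 62 72 32 64 is 11 bytes > B = 7, so hash it first: H(key) = 54 a3, then zero-pad to 7 bytes: K' = 54 a3 00 00 00 00 00.
K' ⊕ ipad = 62 95 36 36 36 36 36.  K' ⊕ opad = 08 ff 5c 5c 5c 5c 5c.
Inner input = (K'⊕ipad) ∥ m = 62 95 36 36 36 36 36 ∥ fd aa 98.
Inner hash: even-index sum = 430 mod 256 = 174; odd-index sum = 662 mod 256 = 150 → ae 96.
Outer input = (K'⊕opad) ∥ inner = 08 ff 5c 5c 5c 5c 5c ∥ ae 96.
Outer hash (tag): even-index sum = 434 mod 256 = 178; odd-index sum = 613 mod 256 = 101 → b2 65.

b265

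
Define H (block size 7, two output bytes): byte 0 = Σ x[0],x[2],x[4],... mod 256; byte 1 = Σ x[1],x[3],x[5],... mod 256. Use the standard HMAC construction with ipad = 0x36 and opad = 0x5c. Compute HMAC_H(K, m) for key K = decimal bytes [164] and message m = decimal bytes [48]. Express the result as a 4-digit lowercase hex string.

Key decimal bytes [164] = a4 is 1 byte ≤ B = 7; zero-pad to 7 bytes: K' = a4 00 00 00 00 00 00.
K' ⊕ ipad = 92 36 36 36 36 36 36.  K' ⊕ opad = f8 5c 5c 5c 5c 5c 5c.
Inner input = (K'⊕ipad) ∥ m = 92 36 36 36 36 36 36 ∥ 30.
Inner hash: even-index sum = 308 mod 256 = 52; odd-index sum = 210 mod 256 = 210 → 34 d2.
Outer input = (K'⊕opad) ∥ inner = f8 5c 5c 5c 5c 5c 5c ∥ 34 d2.
Outer hash (tag): even-index sum = 734 mod 256 = 222; odd-index sum = 328 mod 256 = 72 → de 48.

de48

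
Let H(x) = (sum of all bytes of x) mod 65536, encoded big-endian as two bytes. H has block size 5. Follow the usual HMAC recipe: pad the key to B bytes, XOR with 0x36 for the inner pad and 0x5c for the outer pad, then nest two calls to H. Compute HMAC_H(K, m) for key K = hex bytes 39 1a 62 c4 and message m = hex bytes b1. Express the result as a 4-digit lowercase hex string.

0247

Key hex bytes 39 1a 62 c4 is 4 bytes ≤ B = 5; zero-pad to 5 bytes: K' = 39 1a 62 c4 00.
K' ⊕ ipad = 0f 2c 54 f2 36.  K' ⊕ opad = 65 46 3e 98 5c.
Inner input = (K'⊕ipad) ∥ m = 0f 2c 54 f2 36 ∥ b1.
Inner hash: sum = 15+44+84+242+54+177 = 616 → 02 68.
Outer input = (K'⊕opad) ∥ inner = 65 46 3e 98 5c ∥ 02 68.
Outer hash (tag): sum = 101+70+62+152+92+2+104 = 583 → 02 47.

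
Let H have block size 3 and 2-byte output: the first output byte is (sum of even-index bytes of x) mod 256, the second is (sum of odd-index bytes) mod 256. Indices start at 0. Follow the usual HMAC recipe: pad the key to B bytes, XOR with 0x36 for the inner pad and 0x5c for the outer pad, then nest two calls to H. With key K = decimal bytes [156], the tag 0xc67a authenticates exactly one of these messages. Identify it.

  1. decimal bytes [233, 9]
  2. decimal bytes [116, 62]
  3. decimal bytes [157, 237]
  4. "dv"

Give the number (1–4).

Key decimal bytes [156] = 9c is 1 byte ≤ B = 3; zero-pad to 3 bytes: K' = 9c 00 00.
K' ⊕ ipad = aa 36 36; K' ⊕ opad = c0 5c 5c.
m1: inner = H(aa 36 36 e9 09) = e9 1f; tag = H(c0 5c 5c e9 1f) = 3b45
m2: inner = H(aa 36 36 74 3e) = 1e aa; tag = H(c0 5c 5c 1e aa) = c67a ← matches
m3: inner = H(aa 36 36 9d ed) = cd d3; tag = H(c0 5c 5c cd d3) = ef29
m4: inner = H(aa 36 36 64 76) = 56 9a; tag = H(c0 5c 5c 56 9a) = b6b2

2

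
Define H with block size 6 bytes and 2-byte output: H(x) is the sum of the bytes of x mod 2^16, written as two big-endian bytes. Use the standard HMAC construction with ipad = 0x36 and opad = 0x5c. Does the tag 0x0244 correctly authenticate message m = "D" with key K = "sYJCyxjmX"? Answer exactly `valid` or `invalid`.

Key "sYJCyxjmX" = 73 59 4a 43 79 78 6a 6d 58 is 9 bytes > B = 6, so hash it first: H(key) = 03 79, then zero-pad to 6 bytes: K' = 03 79 00 00 00 00.
K' ⊕ ipad = 35 4f 36 36 36 36; K' ⊕ opad = 5f 25 5c 5c 5c 5c.
Inner hash: sum = 53+79+54+54+54+54+68 = 416 → 01 a0.
Outer hash (recomputed tag): sum = 95+37+92+92+92+92+1+160 = 661 → 02 95.
Recomputed tag = 0295; claimed = 0244 → mismatch.

invalid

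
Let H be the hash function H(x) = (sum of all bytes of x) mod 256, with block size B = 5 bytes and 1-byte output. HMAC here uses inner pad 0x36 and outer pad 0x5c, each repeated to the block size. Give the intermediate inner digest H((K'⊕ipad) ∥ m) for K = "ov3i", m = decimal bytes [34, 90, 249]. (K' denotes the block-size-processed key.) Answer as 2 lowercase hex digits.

a8

Key "ov3i" = 6f 76 33 69 is 4 bytes ≤ B = 5; zero-pad to 5 bytes: K' = 6f 76 33 69 00.
K' ⊕ ipad = 59 40 05 5f 36.
Inner input = 59 40 05 5f 36 ∥ 22 5a f9.
Inner hash: sum = 89+64+5+95+54+34+90+249 = 680; mod 256 = 168 → a8.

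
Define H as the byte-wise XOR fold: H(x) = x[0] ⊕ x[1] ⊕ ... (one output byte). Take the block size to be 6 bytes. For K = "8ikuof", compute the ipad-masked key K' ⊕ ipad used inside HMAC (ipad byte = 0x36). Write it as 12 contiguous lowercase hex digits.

0e5f5d435950

Key "8ikuof" = 38 69 6b 75 6f 66 is exactly B = 6 bytes: K' = 38 69 6b 75 6f 66.
XOR each byte with 0x36: 38⊕36=0e, 69⊕36=5f, 6b⊕36=5d, 75⊕36=43, 6f⊕36=59, 66⊕36=50.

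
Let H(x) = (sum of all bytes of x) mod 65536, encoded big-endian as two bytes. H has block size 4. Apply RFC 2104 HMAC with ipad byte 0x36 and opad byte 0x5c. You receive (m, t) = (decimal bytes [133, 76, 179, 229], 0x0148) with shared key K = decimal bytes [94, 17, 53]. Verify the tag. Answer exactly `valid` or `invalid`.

Key decimal bytes [94, 17, 53] = 5e 11 35 is 3 bytes ≤ B = 4; zero-pad to 4 bytes: K' = 5e 11 35 00.
K' ⊕ ipad = 68 27 03 36; K' ⊕ opad = 02 4d 69 5c.
Inner hash: sum = 104+39+3+54+133+76+179+229 = 817 → 03 31.
Outer hash (recomputed tag): sum = 2+77+105+92+3+49 = 328 → 01 48.
Recomputed tag = 0148; claimed = 0148 → match.

valid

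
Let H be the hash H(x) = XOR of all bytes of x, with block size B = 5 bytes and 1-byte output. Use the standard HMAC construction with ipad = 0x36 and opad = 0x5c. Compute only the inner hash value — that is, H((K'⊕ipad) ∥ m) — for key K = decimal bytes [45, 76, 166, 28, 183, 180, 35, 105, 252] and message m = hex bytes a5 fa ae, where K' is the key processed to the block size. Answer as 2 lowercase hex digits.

Key decimal bytes [45, 76, 166, 28, 183, 180, 35, 105, 252] = 2d 4c a6 1c b7 b4 23 69 fc is 9 bytes > B = 5, so hash it first: H(key) = 6e, then zero-pad to 5 bytes: K' = 6e 00 00 00 00.
K' ⊕ ipad = 58 36 36 36 36.
Inner input = 58 36 36 36 36 ∥ a5 fa ae.
Inner hash: XOR 58⊕36⊕36⊕36⊕36⊕a5⊕fa⊕ae = a9.

a9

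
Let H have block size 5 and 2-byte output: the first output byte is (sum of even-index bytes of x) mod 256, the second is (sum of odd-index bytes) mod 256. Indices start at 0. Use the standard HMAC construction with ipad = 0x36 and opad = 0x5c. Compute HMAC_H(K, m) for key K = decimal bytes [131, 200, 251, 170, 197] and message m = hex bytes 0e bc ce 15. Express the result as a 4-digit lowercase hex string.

95d0

Key decimal bytes [131, 200, 251, 170, 197] = 83 c8 fb aa c5 is exactly B = 5 bytes: K' = 83 c8 fb aa c5.
K' ⊕ ipad = b5 fe cd 9c f3.  K' ⊕ opad = df 94 a7 f6 99.
Inner input = (K'⊕ipad) ∥ m = b5 fe cd 9c f3 ∥ 0e bc ce 15.
Inner hash: even-index sum = 838 mod 256 = 70; odd-index sum = 630 mod 256 = 118 → 46 76.
Outer input = (K'⊕opad) ∥ inner = df 94 a7 f6 99 ∥ 46 76.
Outer hash (tag): even-index sum = 661 mod 256 = 149; odd-index sum = 464 mod 256 = 208 → 95 d0.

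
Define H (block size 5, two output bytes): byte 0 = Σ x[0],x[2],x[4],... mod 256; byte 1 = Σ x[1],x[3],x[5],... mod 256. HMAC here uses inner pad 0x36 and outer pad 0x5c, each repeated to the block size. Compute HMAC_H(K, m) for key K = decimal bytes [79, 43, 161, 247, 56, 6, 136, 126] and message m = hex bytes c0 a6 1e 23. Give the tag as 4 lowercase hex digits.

4811

Key decimal bytes [79, 43, 161, 247, 56, 6, 136, 126] = 4f 2b a1 f7 38 06 88 7e is 8 bytes > B = 5, so hash it first: H(key) = b0 a6, then zero-pad to 5 bytes: K' = b0 a6 00 00 00.
K' ⊕ ipad = 86 90 36 36 36.  K' ⊕ opad = ec fa 5c 5c 5c.
Inner input = (K'⊕ipad) ∥ m = 86 90 36 36 36 ∥ c0 a6 1e 23.
Inner hash: even-index sum = 443 mod 256 = 187; odd-index sum = 420 mod 256 = 164 → bb a4.
Outer input = (K'⊕opad) ∥ inner = ec fa 5c 5c 5c ∥ bb a4.
Outer hash (tag): even-index sum = 584 mod 256 = 72; odd-index sum = 529 mod 256 = 17 → 48 11.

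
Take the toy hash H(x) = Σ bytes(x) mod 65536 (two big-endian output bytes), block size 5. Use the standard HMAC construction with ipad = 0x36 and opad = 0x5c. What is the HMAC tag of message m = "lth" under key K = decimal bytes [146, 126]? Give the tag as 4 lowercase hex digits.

02dc

Key decimal bytes [146, 126] = 92 7e is 2 bytes ≤ B = 5; zero-pad to 5 bytes: K' = 92 7e 00 00 00.
K' ⊕ ipad = a4 48 36 36 36.  K' ⊕ opad = ce 22 5c 5c 5c.
Inner input = (K'⊕ipad) ∥ m = a4 48 36 36 36 ∥ 6c 74 68.
Inner hash: sum = 164+72+54+54+54+108+116+104 = 726 → 02 d6.
Outer input = (K'⊕opad) ∥ inner = ce 22 5c 5c 5c ∥ 02 d6.
Outer hash (tag): sum = 206+34+92+92+92+2+214 = 732 → 02 dc.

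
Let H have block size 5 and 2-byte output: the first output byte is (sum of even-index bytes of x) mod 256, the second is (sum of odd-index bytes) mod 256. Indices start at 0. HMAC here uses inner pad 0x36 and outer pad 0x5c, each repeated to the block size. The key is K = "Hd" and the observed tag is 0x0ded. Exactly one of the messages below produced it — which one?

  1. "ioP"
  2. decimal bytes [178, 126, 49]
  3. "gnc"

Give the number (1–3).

Key "Hd" = 48 64 is 2 bytes ≤ B = 5; zero-pad to 5 bytes: K' = 48 64 00 00 00.
K' ⊕ ipad = 7e 52 36 36 36; K' ⊕ opad = 14 38 5c 5c 5c.
m1: inner = H(7e 52 36 36 36 69 6f 50) = 59 41; tag = H(14 38 5c 5c 5c 59 41) = 0ded ← matches
m2: inner = H(7e 52 36 36 36 b2 7e 31) = 68 6b; tag = H(14 38 5c 5c 5c 68 6b) = 37fc
m3: inner = H(7e 52 36 36 36 67 6e 63) = 58 52; tag = H(14 38 5c 5c 5c 58 52) = 1eec

1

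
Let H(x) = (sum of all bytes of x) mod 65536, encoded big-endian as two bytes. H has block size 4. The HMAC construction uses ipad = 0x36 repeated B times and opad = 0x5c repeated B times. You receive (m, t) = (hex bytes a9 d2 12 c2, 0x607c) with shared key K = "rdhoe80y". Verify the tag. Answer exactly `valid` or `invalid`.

invalid

Key "rdhoe80y" = 72 64 68 6f 65 38 30 79 is 8 bytes > B = 4, so hash it first: H(key) = 02 f3, then zero-pad to 4 bytes: K' = 02 f3 00 00.
K' ⊕ ipad = 34 c5 36 36; K' ⊕ opad = 5e af 5c 5c.
Inner hash: sum = 52+197+54+54+169+210+18+194 = 948 → 03 b4.
Outer hash (recomputed tag): sum = 94+175+92+92+3+180 = 636 → 02 7c.
Recomputed tag = 027c; claimed = 607c → mismatch.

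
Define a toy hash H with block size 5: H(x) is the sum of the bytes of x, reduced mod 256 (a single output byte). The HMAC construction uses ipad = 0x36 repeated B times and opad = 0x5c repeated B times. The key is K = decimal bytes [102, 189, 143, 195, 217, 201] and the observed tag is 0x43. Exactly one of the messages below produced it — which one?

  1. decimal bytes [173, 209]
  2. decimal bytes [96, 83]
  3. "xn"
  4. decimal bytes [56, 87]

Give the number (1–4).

Key decimal bytes [102, 189, 143, 195, 217, 201] = 66 bd 8f c3 d9 c9 is 6 bytes > B = 5, so hash it first: H(key) = 17, then zero-pad to 5 bytes: K' = 17 00 00 00 00.
K' ⊕ ipad = 21 36 36 36 36; K' ⊕ opad = 4b 5c 5c 5c 5c.
m1: inner = H(21 36 36 36 36 ad d1) = 77; tag = H(4b 5c 5c 5c 5c 77) = 32
m2: inner = H(21 36 36 36 36 60 53) = ac; tag = H(4b 5c 5c 5c 5c ac) = 67
m3: inner = H(21 36 36 36 36 78 6e) = df; tag = H(4b 5c 5c 5c 5c df) = 9a
m4: inner = H(21 36 36 36 36 38 57) = 88; tag = H(4b 5c 5c 5c 5c 88) = 43 ← matches

4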